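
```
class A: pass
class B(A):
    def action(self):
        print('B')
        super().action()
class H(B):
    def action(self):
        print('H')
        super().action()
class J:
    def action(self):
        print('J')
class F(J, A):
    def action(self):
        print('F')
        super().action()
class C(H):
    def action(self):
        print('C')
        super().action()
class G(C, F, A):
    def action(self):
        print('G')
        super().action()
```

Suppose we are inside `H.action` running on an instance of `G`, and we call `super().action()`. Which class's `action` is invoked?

L[G] = G + merge(L[C], L[F], L[A], [C F A])
  take C:  [C H B A object] + [F J A object] + [A object] + [C F A]
  take H:  [H B A object] + [F J A object] + [A object] + [F A]
  take B:  [B A object] + [F J A object] + [A object] + [F A]
  take F:  [A object] + [F J A object] + [A object] + [F A]
  take J:  [A object] + [J A object] + [A object] + [A]
  take A:  [A object] + [A object] + [A object] + [A]
  take object:  [object] + [object] + [object]
MRO: G C H B F J A object
super() in H.action on a G instance goes to the class after H in G's MRO: B.

B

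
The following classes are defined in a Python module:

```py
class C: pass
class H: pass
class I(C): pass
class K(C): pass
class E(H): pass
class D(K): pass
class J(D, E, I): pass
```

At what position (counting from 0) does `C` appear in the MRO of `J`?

6

L[J] = J + merge(L[D], L[E], L[I], [D E I])
  take D:  [D K C object] + [E H object] + [I C object] + [D E I]
  take K:  [K C object] + [E H object] + [I C object] + [E I]
  take E:  [C object] + [E H object] + [I C object] + [E I]
  take H:  [C object] + [H object] + [I C object] + [I]
  take I:  [C object] + [object] + [I C object] + [I]
  take C:  [C object] + [object] + [C object]
  take object:  [object] + [object] + [object]
MRO: J D K E H I C object
C sits at index 6.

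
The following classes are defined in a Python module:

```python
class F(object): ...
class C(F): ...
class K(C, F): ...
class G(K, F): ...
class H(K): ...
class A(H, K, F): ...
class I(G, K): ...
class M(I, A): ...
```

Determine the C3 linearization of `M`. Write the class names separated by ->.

M -> I -> G -> A -> H -> K -> C -> F -> object

L[M] = M + merge(L[I], L[A], [I A])
  take I:  [I G K C F object] + [A H K C F object] + [I A]
  take G:  [G K C F object] + [A H K C F object] + [A]
  take A:  [K C F object] + [A H K C F object] + [A]
  take H:  [K C F object] + [H K C F object]
  take K:  [K C F object] + [K C F object]
  take C:  [C F object] + [C F object]
  take F:  [F object] + [F object]
  take object:  [object] + [object]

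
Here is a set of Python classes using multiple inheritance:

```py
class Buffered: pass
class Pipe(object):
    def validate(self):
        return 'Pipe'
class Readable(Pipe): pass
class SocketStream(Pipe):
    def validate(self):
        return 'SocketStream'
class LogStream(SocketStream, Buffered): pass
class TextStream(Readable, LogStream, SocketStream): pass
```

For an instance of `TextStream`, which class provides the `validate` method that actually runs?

L[TextStream] = TextStream + merge(L[Readable], L[LogStream], L[SocketStream], [Readable LogStream SocketStream])
  take Readable:  [Readable Pipe object] + [LogStream SocketStream Pipe Buffered object] + [SocketStream Pipe object] + [Readable LogStream SocketStream]
  take LogStream:  [Pipe object] + [LogStream SocketStream Pipe Buffered object] + [SocketStream Pipe object] + [LogStream SocketStream]
  take SocketStream:  [Pipe object] + [SocketStream Pipe Buffered object] + [SocketStream Pipe object] + [SocketStream]
  take Pipe:  [Pipe object] + [Pipe Buffered object] + [Pipe object]
  take Buffered:  [object] + [Buffered object] + [object]
  take object:  [object] + [object] + [object]
MRO: TextStream Readable LogStream SocketStream Pipe Buffered object
validate is defined in: Pipe, SocketStream. First along the MRO is SocketStream.

SocketStream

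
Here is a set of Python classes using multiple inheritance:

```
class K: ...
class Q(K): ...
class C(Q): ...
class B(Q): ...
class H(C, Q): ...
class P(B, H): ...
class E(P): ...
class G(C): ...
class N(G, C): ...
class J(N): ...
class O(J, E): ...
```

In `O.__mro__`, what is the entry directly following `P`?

L[O] = O + merge(L[J], L[E], [J E])
  take J:  [J N G C Q K object] + [E P B H C Q K object] + [J E]
  take N:  [N G C Q K object] + [E P B H C Q K object] + [E]
  take G:  [G C Q K object] + [E P B H C Q K object] + [E]
  take E:  [C Q K object] + [E P B H C Q K object] + [E]
  take P:  [C Q K object] + [P B H C Q K object]
  take B:  [C Q K object] + [B H C Q K object]
  take H:  [C Q K object] + [H C Q K object]
  take C:  [C Q K object] + [C Q K object]
  take Q:  [Q K object] + [Q K object]
  take K:  [K object] + [K object]
  take object:  [object] + [object]
MRO: O J N G E P B H C Q K object
P is at position 5; next is B.

B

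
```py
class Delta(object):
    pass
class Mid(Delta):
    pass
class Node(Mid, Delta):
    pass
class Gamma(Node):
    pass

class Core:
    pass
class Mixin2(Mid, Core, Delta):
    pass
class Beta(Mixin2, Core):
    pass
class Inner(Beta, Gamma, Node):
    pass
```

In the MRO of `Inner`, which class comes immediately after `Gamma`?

Node

L[Inner] = Inner + merge(L[Beta], L[Gamma], L[Node], [Beta Gamma Node])
  take Beta:  [Beta Mixin2 Mid Core Delta object] + [Gamma Node Mid Delta object] + [Node Mid Delta object] + [Beta Gamma Node]
  take Mixin2:  [Mixin2 Mid Core Delta object] + [Gamma Node Mid Delta object] + [Node Mid Delta object] + [Gamma Node]
  take Gamma:  [Mid Core Delta object] + [Gamma Node Mid Delta object] + [Node Mid Delta object] + [Gamma Node]
  take Node:  [Mid Core Delta object] + [Node Mid Delta object] + [Node Mid Delta object] + [Node]
  take Mid:  [Mid Core Delta object] + [Mid Delta object] + [Mid Delta object]
  take Core:  [Core Delta object] + [Delta object] + [Delta object]
  take Delta:  [Delta object] + [Delta object] + [Delta object]
  take object:  [object] + [object] + [object]
MRO: Inner Beta Mixin2 Gamma Node Mid Core Delta object
Gamma is at position 3; next is Node.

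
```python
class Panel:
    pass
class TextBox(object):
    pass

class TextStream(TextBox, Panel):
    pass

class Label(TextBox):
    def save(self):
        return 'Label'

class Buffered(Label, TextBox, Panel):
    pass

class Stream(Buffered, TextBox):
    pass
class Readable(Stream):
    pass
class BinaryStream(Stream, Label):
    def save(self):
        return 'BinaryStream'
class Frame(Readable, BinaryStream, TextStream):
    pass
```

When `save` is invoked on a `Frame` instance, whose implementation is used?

L[Frame] = Frame + merge(L[Readable], L[BinaryStream], L[TextStream], [Readable BinaryStream TextStream])
  take Readable:  [Readable Stream Buffered Label TextBox Panel object] + [BinaryStream Stream Buffered Label TextBox Panel object] + [TextStream TextBox Panel object] + [Readable BinaryStream TextStream]
  take BinaryStream:  [Stream Buffered Label TextBox Panel object] + [BinaryStream Stream Buffered Label TextBox Panel object] + [TextStream TextBox Panel object] + [BinaryStream TextStream]
  take Stream:  [Stream Buffered Label TextBox Panel object] + [Stream Buffered Label TextBox Panel object] + [TextStream TextBox Panel object] + [TextStream]
  take Buffered:  [Buffered Label TextBox Panel object] + [Buffered Label TextBox Panel object] + [TextStream TextBox Panel object] + [TextStream]
  take Label:  [Label TextBox Panel object] + [Label TextBox Panel object] + [TextStream TextBox Panel object] + [TextStream]
  take TextStream:  [TextBox Panel object] + [TextBox Panel object] + [TextStream TextBox Panel object] + [TextStream]
  take TextBox:  [TextBox Panel object] + [TextBox Panel object] + [TextBox Panel object]
  take Panel:  [Panel object] + [Panel object] + [Panel object]
  take object:  [object] + [object] + [object]
MRO: Frame Readable BinaryStream Stream Buffered Label TextStream TextBox Panel object
save is defined in: BinaryStream, Label. First along the MRO is BinaryStream.

BinaryStream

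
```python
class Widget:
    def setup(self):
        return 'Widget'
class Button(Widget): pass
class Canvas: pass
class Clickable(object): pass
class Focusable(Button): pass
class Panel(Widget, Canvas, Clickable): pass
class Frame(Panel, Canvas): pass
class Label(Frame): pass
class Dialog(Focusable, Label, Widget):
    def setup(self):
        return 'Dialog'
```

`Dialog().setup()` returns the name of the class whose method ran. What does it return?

Dialog

L[Dialog] = Dialog + merge(L[Focusable], L[Label], L[Widget], [Focusable Label Widget])
  take Focusable:  [Focusable Button Widget object] + [Label Frame Panel Widget Canvas Clickable object] + [Widget object] + [Focusable Label Widget]
  take Button:  [Button Widget object] + [Label Frame Panel Widget Canvas Clickable object] + [Widget object] + [Label Widget]
  take Label:  [Widget object] + [Label Frame Panel Widget Canvas Clickable object] + [Widget object] + [Label Widget]
  take Frame:  [Widget object] + [Frame Panel Widget Canvas Clickable object] + [Widget object] + [Widget]
  take Panel:  [Widget object] + [Panel Widget Canvas Clickable object] + [Widget object] + [Widget]
  take Widget:  [Widget object] + [Widget Canvas Clickable object] + [Widget object] + [Widget]
  take Canvas:  [object] + [Canvas Clickable object] + [object]
  take Clickable:  [object] + [Clickable object] + [object]
  take object:  [object] + [object] + [object]
MRO: Dialog Focusable Button Label Frame Panel Widget Canvas Clickable object
setup is defined in: Dialog, Widget. First along the MRO is Dialog.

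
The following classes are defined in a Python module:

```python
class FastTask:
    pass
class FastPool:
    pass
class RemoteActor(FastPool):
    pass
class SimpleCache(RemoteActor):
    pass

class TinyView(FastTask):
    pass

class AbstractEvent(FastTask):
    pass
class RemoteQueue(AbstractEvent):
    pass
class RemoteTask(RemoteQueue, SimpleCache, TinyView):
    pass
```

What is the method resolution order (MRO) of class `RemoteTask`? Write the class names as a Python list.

[RemoteTask, RemoteQueue, AbstractEvent, SimpleCache, RemoteActor, FastPool, TinyView, FastTask, object]

L[RemoteTask] = RemoteTask + merge(L[RemoteQueue], L[SimpleCache], L[TinyView], [RemoteQueue SimpleCache TinyView])
  take RemoteQueue:  [RemoteQueue AbstractEvent FastTask object] + [SimpleCache RemoteActor FastPool object] + [TinyView FastTask object] + [RemoteQueue SimpleCache TinyView]
  take AbstractEvent:  [AbstractEvent FastTask object] + [SimpleCache RemoteActor FastPool object] + [TinyView FastTask object] + [SimpleCache TinyView]
  take SimpleCache:  [FastTask object] + [SimpleCache RemoteActor FastPool object] + [TinyView FastTask object] + [SimpleCache TinyView]
  take RemoteActor:  [FastTask object] + [RemoteActor FastPool object] + [TinyView FastTask object] + [TinyView]
  take FastPool:  [FastTask object] + [FastPool object] + [TinyView FastTask object] + [TinyView]
  take TinyView:  [FastTask object] + [object] + [TinyView FastTask object] + [TinyView]
  take FastTask:  [FastTask object] + [object] + [FastTask object]
  take object:  [object] + [object] + [object]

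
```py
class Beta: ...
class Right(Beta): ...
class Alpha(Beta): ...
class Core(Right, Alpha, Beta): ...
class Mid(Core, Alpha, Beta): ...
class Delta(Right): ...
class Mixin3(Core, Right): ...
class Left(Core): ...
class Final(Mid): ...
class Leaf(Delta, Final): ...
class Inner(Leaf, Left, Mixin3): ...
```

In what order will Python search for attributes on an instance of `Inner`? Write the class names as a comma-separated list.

Inner, Leaf, Delta, Final, Mid, Left, Mixin3, Core, Right, Alpha, Beta, object

L[Inner] = Inner + merge(L[Leaf], L[Left], L[Mixin3], [Leaf Left Mixin3])
  take Leaf:  [Leaf Delta Final Mid Core Right Alpha Beta object] + [Left Core Right Alpha Beta object] + [Mixin3 Core Right Alpha Beta object] + [Leaf Left Mixin3]
  take Delta:  [Delta Final Mid Core Right Alpha Beta object] + [Left Core Right Alpha Beta object] + [Mixin3 Core Right Alpha Beta object] + [Left Mixin3]
  take Final:  [Final Mid Core Right Alpha Beta object] + [Left Core Right Alpha Beta object] + [Mixin3 Core Right Alpha Beta object] + [Left Mixin3]
  take Mid:  [Mid Core Right Alpha Beta object] + [Left Core Right Alpha Beta object] + [Mixin3 Core Right Alpha Beta object] + [Left Mixin3]
  take Left:  [Core Right Alpha Beta object] + [Left Core Right Alpha Beta object] + [Mixin3 Core Right Alpha Beta object] + [Left Mixin3]
  take Mixin3:  [Core Right Alpha Beta object] + [Core Right Alpha Beta object] + [Mixin3 Core Right Alpha Beta object] + [Mixin3]
  take Core:  [Core Right Alpha Beta object] + [Core Right Alpha Beta object] + [Core Right Alpha Beta object]
  take Right:  [Right Alpha Beta object] + [Right Alpha Beta object] + [Right Alpha Beta object]
  take Alpha:  [Alpha Beta object] + [Alpha Beta object] + [Alpha Beta object]
  take Beta:  [Beta object] + [Beta object] + [Beta object]
  take object:  [object] + [object] + [object]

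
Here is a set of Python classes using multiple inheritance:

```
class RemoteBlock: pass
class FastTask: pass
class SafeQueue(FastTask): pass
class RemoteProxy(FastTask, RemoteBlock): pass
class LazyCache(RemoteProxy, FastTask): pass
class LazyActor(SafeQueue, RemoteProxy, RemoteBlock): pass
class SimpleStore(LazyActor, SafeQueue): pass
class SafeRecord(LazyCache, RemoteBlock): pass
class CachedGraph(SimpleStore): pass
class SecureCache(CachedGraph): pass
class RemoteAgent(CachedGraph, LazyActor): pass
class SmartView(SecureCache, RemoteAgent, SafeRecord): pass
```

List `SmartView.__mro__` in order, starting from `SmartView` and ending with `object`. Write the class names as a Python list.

[SmartView, SecureCache, RemoteAgent, CachedGraph, SimpleStore, LazyActor, SafeQueue, SafeRecord, LazyCache, RemoteProxy, FastTask, RemoteBlock, object]

L[SmartView] = SmartView + merge(L[SecureCache], L[RemoteAgent], L[SafeRecord], [SecureCache RemoteAgent SafeRecord])
  take SecureCache:  [SecureCache CachedGraph SimpleStore LazyActor SafeQueue RemoteProxy FastTask RemoteBlock object] + [RemoteAgent CachedGraph SimpleStore LazyActor SafeQueue RemoteProxy FastTask RemoteBlock object] + [SafeRecord LazyCache RemoteProxy FastTask RemoteBlock object] + [SecureCache RemoteAgent SafeRecord]
  take RemoteAgent:  [CachedGraph SimpleStore LazyActor SafeQueue RemoteProxy FastTask RemoteBlock object] + [RemoteAgent CachedGraph SimpleStore LazyActor SafeQueue RemoteProxy FastTask RemoteBlock object] + [SafeRecord LazyCache RemoteProxy FastTask RemoteBlock object] + [RemoteAgent SafeRecord]
  take CachedGraph:  [CachedGraph SimpleStore LazyActor SafeQueue RemoteProxy FastTask RemoteBlock object] + [CachedGraph SimpleStore LazyActor SafeQueue RemoteProxy FastTask RemoteBlock object] + [SafeRecord LazyCache RemoteProxy FastTask RemoteBlock object] + [SafeRecord]
  take SimpleStore:  [SimpleStore LazyActor SafeQueue RemoteProxy FastTask RemoteBlock object] + [SimpleStore LazyActor SafeQueue RemoteProxy FastTask RemoteBlock object] + [SafeRecord LazyCache RemoteProxy FastTask RemoteBlock object] + [SafeRecord]
  take LazyActor:  [LazyActor SafeQueue RemoteProxy FastTask RemoteBlock object] + [LazyActor SafeQueue RemoteProxy FastTask RemoteBlock object] + [SafeRecord LazyCache RemoteProxy FastTask RemoteBlock object] + [SafeRecord]
  take SafeQueue:  [SafeQueue RemoteProxy FastTask RemoteBlock object] + [SafeQueue RemoteProxy FastTask RemoteBlock object] + [SafeRecord LazyCache RemoteProxy FastTask RemoteBlock object] + [SafeRecord]
  take SafeRecord:  [RemoteProxy FastTask RemoteBlock object] + [RemoteProxy FastTask RemoteBlock object] + [SafeRecord LazyCache RemoteProxy FastTask RemoteBlock object] + [SafeRecord]
  take LazyCache:  [RemoteProxy FastTask RemoteBlock object] + [RemoteProxy FastTask RemoteBlock object] + [LazyCache RemoteProxy FastTask RemoteBlock object]
  take RemoteProxy:  [RemoteProxy FastTask RemoteBlock object] + [RemoteProxy FastTask RemoteBlock object] + [RemoteProxy FastTask RemoteBlock object]
  take FastTask:  [FastTask RemoteBlock object] + [FastTask RemoteBlock object] + [FastTask RemoteBlock object]
  take RemoteBlock:  [RemoteBlock object] + [RemoteBlock object] + [RemoteBlock object]
  take object:  [object] + [object] + [object]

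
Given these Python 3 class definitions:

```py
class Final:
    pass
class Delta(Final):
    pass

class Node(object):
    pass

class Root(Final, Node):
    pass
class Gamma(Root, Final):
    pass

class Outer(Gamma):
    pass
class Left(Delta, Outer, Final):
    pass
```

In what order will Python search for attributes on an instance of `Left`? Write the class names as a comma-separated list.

Left, Delta, Outer, Gamma, Root, Final, Node, object

L[Left] = Left + merge(L[Delta], L[Outer], L[Final], [Delta Outer Final])
  take Delta:  [Delta Final object] + [Outer Gamma Root Final Node object] + [Final object] + [Delta Outer Final]
  take Outer:  [Final object] + [Outer Gamma Root Final Node object] + [Final object] + [Outer Final]
  take Gamma:  [Final object] + [Gamma Root Final Node object] + [Final object] + [Final]
  take Root:  [Final object] + [Root Final Node object] + [Final object] + [Final]
  take Final:  [Final object] + [Final Node object] + [Final object] + [Final]
  take Node:  [object] + [Node object] + [object]
  take object:  [object] + [object] + [object]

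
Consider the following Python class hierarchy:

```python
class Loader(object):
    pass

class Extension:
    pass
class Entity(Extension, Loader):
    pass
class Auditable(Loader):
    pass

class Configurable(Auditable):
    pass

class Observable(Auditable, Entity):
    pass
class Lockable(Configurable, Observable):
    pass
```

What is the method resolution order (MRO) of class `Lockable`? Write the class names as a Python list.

[Lockable, Configurable, Observable, Auditable, Entity, Extension, Loader, object]

L[Lockable] = Lockable + merge(L[Configurable], L[Observable], [Configurable Observable])
  take Configurable:  [Configurable Auditable Loader object] + [Observable Auditable Entity Extension Loader object] + [Configurable Observable]
  take Observable:  [Auditable Loader object] + [Observable Auditable Entity Extension Loader object] + [Observable]
  take Auditable:  [Auditable Loader object] + [Auditable Entity Extension Loader object]
  take Entity:  [Loader object] + [Entity Extension Loader object]
  take Extension:  [Loader object] + [Extension Loader object]
  take Loader:  [Loader object] + [Loader object]
  take object:  [object] + [object]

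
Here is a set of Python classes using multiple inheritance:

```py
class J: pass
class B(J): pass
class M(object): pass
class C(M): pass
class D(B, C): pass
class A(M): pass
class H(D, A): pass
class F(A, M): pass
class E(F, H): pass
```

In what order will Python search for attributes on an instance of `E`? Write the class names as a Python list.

L[E] = E + merge(L[F], L[H], [F H])
  take F:  [F A M object] + [H D B J C A M object] + [F H]
  take H:  [A M object] + [H D B J C A M object] + [H]
  take D:  [A M object] + [D B J C A M object]
  take B:  [A M object] + [B J C A M object]
  take J:  [A M object] + [J C A M object]
  take C:  [A M object] + [C A M object]
  take A:  [A M object] + [A M object]
  take M:  [M object] + [M object]
  take object:  [object] + [object]

[E, F, H, D, B, J, C, A, M, object]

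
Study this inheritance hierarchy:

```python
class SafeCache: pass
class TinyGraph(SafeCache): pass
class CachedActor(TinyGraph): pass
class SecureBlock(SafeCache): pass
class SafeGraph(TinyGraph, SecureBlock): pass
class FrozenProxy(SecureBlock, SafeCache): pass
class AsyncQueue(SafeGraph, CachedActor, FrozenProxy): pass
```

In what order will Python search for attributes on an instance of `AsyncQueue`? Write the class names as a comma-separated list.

AsyncQueue, SafeGraph, CachedActor, TinyGraph, FrozenProxy, SecureBlock, SafeCache, object

L[AsyncQueue] = AsyncQueue + merge(L[SafeGraph], L[CachedActor], L[FrozenProxy], [SafeGraph CachedActor FrozenProxy])
  take SafeGraph:  [SafeGraph TinyGraph SecureBlock SafeCache object] + [CachedActor TinyGraph SafeCache object] + [FrozenProxy SecureBlock SafeCache object] + [SafeGraph CachedActor FrozenProxy]
  take CachedActor:  [TinyGraph SecureBlock SafeCache object] + [CachedActor TinyGraph SafeCache object] + [FrozenProxy SecureBlock SafeCache object] + [CachedActor FrozenProxy]
  take TinyGraph:  [TinyGraph SecureBlock SafeCache object] + [TinyGraph SafeCache object] + [FrozenProxy SecureBlock SafeCache object] + [FrozenProxy]
  take FrozenProxy:  [SecureBlock SafeCache object] + [SafeCache object] + [FrozenProxy SecureBlock SafeCache object] + [FrozenProxy]
  take SecureBlock:  [SecureBlock SafeCache object] + [SafeCache object] + [SecureBlock SafeCache object]
  take SafeCache:  [SafeCache object] + [SafeCache object] + [SafeCache object]
  take object:  [object] + [object] + [object]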